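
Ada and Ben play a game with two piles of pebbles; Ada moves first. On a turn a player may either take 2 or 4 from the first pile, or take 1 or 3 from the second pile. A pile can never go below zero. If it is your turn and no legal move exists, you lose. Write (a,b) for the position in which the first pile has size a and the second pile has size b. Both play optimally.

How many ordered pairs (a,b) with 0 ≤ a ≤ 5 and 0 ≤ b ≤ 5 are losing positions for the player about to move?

Classify positions by backward induction: terminal positions (no move available) are L. From any other position, the mover wins iff some move reaches an L.
Every move lowers a or b (never raises either), so fill the grid row by row in increasing a, and left to right within a row: each cell's successors are then already labelled.
      b=0  b=1  b=2  b=3  b=4  b=5
a=0:    L    W    L    W    L    W
a=1:    L    W    L    W    L    W
a=2:    W    L    W    L    W    L
a=3:    W    L    W    L    W    L
a=4:    W    W    W    W    W    W
a=5:    W    W    W    W    W    W
Cells with no legal move (terminal, hence L): (0,0), (1,0).
The remaining L cells, each justified by listing all of its moves:
(0,2): the only move is to (0,1)(W), a W ⇒ L
(0,4): moves to (0,3)(W), (0,1)(W); every one is W ⇒ L
(1,2): the only move is to (1,1)(W), a W ⇒ L
(1,4): moves to (1,3)(W), (1,1)(W); every one is W ⇒ L
(2,1): moves to (0,1)(W), (2,0)(W); every one is W ⇒ L
(2,3): moves to (0,3)(W), (2,2)(W), (2,0)(W); every one is W ⇒ L
(2,5): moves to (0,5)(W), (2,4)(W), (2,2)(W); every one is W ⇒ L
(3,1): moves to (1,1)(W), (3,0)(W); every one is W ⇒ L
(3,3): moves to (1,3)(W), (3,2)(W), (3,0)(W); every one is W ⇒ L
(3,5): moves to (1,5)(W), (3,4)(W), (3,2)(W); every one is W ⇒ L
Every other cell has at least one move into one of the L cells above, so it is W.
L cells per row: a=0: 3, a=1: 3, a=2: 3, a=3: 3, a=4: 0, a=5: 0; total 12.

12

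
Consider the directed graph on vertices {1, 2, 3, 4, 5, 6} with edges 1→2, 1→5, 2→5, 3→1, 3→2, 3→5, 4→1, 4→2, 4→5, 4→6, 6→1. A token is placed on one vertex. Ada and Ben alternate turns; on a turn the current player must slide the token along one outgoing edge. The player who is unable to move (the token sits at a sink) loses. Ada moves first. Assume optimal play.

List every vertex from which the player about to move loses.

5, 6

Work bottom-up. With no move the player to move loses. Otherwise the position is W if at least one move leads to an L position for the opponent, and L if every move leads to a W.
Every edge goes from a vertex to one that appears earlier in the order 5, 2, 1, 6, 3, 4, so processing vertices in that order labels each vertex after all of its successors.
5: no outgoing edge → L
2: can move to 5, which is L ⇒ W
1: can move to 5, which is L ⇒ W
6: the only move is to 1(W), a W ⇒ L
3: can move to 5, which is L ⇒ W
4: can move to 6, which is L ⇒ W
The losing starting vertices are exactly the entries labelled L in this table (2 of them).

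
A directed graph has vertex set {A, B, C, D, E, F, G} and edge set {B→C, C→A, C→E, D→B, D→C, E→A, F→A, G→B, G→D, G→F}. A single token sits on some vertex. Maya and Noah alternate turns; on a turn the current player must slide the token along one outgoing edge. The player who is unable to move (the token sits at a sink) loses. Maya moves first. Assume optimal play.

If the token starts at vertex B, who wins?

Noah wins.

Label each position W (a win for the player to move) or L (a loss). A position with no legal move is L; any other position is W exactly when some move reaches an L, and L when every move reaches a W.
Every edge goes from a vertex to one that appears earlier in the order A, E, C, B, D, F, G, so processing vertices in that order labels each vertex after all of its successors.
A: no outgoing edge → L
E: →A(L), so W
C: →A(L), so W
B: →C(W) only, which is W, so L
D: →B(L), so W
F: →A(L), so W
G: →B(L), so W
Every move from B reaches a W position, so the mover loses.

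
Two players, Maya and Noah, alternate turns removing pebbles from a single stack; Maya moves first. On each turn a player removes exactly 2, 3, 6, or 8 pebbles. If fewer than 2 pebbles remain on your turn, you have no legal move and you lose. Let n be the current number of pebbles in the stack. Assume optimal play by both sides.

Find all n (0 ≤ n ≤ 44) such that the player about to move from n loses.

0, 1, 5, 10, 14, 15, 19, 24, 28, 29, 33, 38, 42, 43

Work bottom-up. With no move the player to move loses. Otherwise the position is W if at least one move leads to an L position for the opponent, and L if every move leads to a W.
n=0: no move → L
n=1: no move → L
n=2: can move to 0, which is L ⇒ W
n=3: can move to 1, which is L ⇒ W
n=4: can move to 1, which is L ⇒ W
n=5: moves to 3(W), 2(W); every one is W ⇒ L
n=6: can move to 0, which is L ⇒ W
n=7: can move to 5, which is L ⇒ W
n=8: can move to 5, which is L ⇒ W
n=9: can move to 1, which is L ⇒ W
n=10: moves to 8(W), 7(W), 4(W), 2(W); every one is W ⇒ L
n=11: can move to 5, which is L ⇒ W
n=12: can move to 10, which is L ⇒ W
n=13: can move to 10, which is L ⇒ W
n=14: moves to 12(W), 11(W), 8(W), 6(W); every one is W ⇒ L
n=15: moves to 13(W), 12(W), 9(W), 7(W); every one is W ⇒ L
n=16: can move to 14, which is L ⇒ W
n=17: can move to 15, which is L ⇒ W
n=18: can move to 15, which is L ⇒ W
n=19: moves to 17(W), 16(W), 13(W), 11(W); every one is W ⇒ L
n=20: can move to 14, which is L ⇒ W
n=21: can move to 19, which is L ⇒ W
n=22: can move to 19, which is L ⇒ W
n=23: can move to 15, which is L ⇒ W
n=24: moves to 22(W), 21(W), 18(W), 16(W); every one is W ⇒ L
n=25: can move to 19, which is L ⇒ W
n=26: can move to 24, which is L ⇒ W
n=27: can move to 24, which is L ⇒ W
n=28: moves to 26(W), 25(W), 22(W), 20(W); every one is W ⇒ L
n=29: moves to 27(W), 26(W), 23(W), 21(W); every one is W ⇒ L
n=30: can move to 28, which is L ⇒ W
n=31: can move to 29, which is L ⇒ W
n=32: can move to 29, which is L ⇒ W
n=33: moves to 31(W), 30(W), 27(W), 25(W); every one is W ⇒ L
n=34: can move to 28, which is L ⇒ W
n=35: can move to 33, which is L ⇒ W
n=36: can move to 33, which is L ⇒ W
n=37: can move to 29, which is L ⇒ W
n=38: moves to 36(W), 35(W), 32(W), 30(W); every one is W ⇒ L
n=39: can move to 33, which is L ⇒ W
n=40: can move to 38, which is L ⇒ W
n=41: can move to 38, which is L ⇒ W
n=42: moves to 40(W), 39(W), 36(W), 34(W); every one is W ⇒ L
n=43: moves to 41(W), 40(W), 37(W), 35(W); every one is W ⇒ L
n=44: can move to 42, which is L ⇒ W
Reading off the rows marked L gives the requested list; there are 14 such values of n.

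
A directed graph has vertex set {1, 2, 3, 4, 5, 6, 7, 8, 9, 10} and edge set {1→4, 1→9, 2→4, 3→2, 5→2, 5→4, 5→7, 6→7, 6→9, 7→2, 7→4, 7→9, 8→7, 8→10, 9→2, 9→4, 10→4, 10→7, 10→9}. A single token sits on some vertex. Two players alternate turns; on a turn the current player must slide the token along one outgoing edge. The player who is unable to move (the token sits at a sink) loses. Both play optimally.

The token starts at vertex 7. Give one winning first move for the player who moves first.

Label each position W (a win for the player to move) or L (a loss). A position with no legal move is L; any other position is W exactly when some move reaches an L, and L when every move reaches a W.
Every edge goes from a vertex to one that appears earlier in the order 4, 2, 9, 7, 10, 5, 3, 1, 8, 6, so processing vertices in that order labels each vertex after all of its successors.
4: no outgoing edge → L
2: W (go to 4, an L position)
9: W (go to 4, an L position)
7: W (go to 4, an L position)
10: W (go to 4, an L position)
5: W (go to 4, an L position)
3: L (sole option 2(W) is W)
1: W (go to 4, an L position)
8: L (options 10(W), 7(W) are all W)
6: L (options 7(W), 9(W) are all W)
From 7, the L positions reachable in one move are: 4.

Move to 4.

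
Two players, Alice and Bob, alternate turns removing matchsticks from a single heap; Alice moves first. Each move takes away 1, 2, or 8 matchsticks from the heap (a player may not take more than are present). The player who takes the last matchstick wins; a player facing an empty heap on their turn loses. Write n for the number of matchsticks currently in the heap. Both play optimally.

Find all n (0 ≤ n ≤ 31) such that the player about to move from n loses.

0, 3, 6, 9, 12, 15, 18, 21, 24, 27, 30

Work bottom-up. With no move the player to move loses. Otherwise the position is W if at least one move leads to an L position for the opponent, and L if every move leads to a W.
n=0: no move → L
n=1: can move to 0, which is L ⇒ W
n=2: can move to 0, which is L ⇒ W
n=3: moves to 2(W), 1(W); every one is W ⇒ L
n=4: can move to 3, which is L ⇒ W
n=5: can move to 3, which is L ⇒ W
n=6: moves to 5(W), 4(W); every one is W ⇒ L
n=7: can move to 6, which is L ⇒ W
n=8: can move to 6, which is L ⇒ W
n=9: moves to 8(W), 7(W), 1(W); every one is W ⇒ L
n=10: can move to 9, which is L ⇒ W
n=11: can move to 9, which is L ⇒ W
n=12: moves to 11(W), 10(W), 4(W); every one is W ⇒ L
n=13: can move to 12, which is L ⇒ W
n=14: can move to 12, which is L ⇒ W
n=15: moves to 14(W), 13(W), 7(W); every one is W ⇒ L
n=16: can move to 15, which is L ⇒ W
n=17: can move to 15, which is L ⇒ W
n=18: moves to 17(W), 16(W), 10(W); every one is W ⇒ L
n=19: can move to 18, which is L ⇒ W
n=20: can move to 18, which is L ⇒ W
n=21: moves to 20(W), 19(W), 13(W); every one is W ⇒ L
n=22: can move to 21, which is L ⇒ W
n=23: can move to 21, which is L ⇒ W
n=24: moves to 23(W), 22(W), 16(W); every one is W ⇒ L
n=25: can move to 24, which is L ⇒ W
n=26: can move to 24, which is L ⇒ W
n=27: moves to 26(W), 25(W), 19(W); every one is W ⇒ L
n=28: can move to 27, which is L ⇒ W
n=29: can move to 27, which is L ⇒ W
n=30: moves to 29(W), 28(W), 22(W); every one is W ⇒ L
n=31: can move to 30, which is L ⇒ W
The losing starting values of n are exactly the entries labelled L in this table (11 of them).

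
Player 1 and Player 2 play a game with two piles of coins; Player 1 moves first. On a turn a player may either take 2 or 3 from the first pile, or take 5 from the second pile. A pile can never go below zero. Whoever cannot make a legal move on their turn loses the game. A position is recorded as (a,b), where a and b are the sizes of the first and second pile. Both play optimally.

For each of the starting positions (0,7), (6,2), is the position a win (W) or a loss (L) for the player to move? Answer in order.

(0,7): W, (6,2): L

Build the W/L table. Terminal = L. A non-terminal position is W if it has a move to some L; otherwise it is L.
No move ever increases a pile, so every position that can arise here has a ≤ 6 and b ≤ 7; it is enough to label the cells with 0 ≤ a ≤ 6 and 0 ≤ b ≤ 7.
Every move lowers a or b (never raises either), so fill the grid row by row in increasing a, and left to right within a row: each cell's successors are then already labelled.
      b=0  b=1  b=2  b=3  b=4  b=5  b=6  b=7
a=0:    L    L    L    L    L    W    W    W
a=1:    L    L    L    L    L    W    W    W
a=2:    W    W    W    W    W    L    L    L
a=3:    W    W    W    W    W    L    L    L
a=4:    W    W    W    W    W    W    W    W
a=5:    L    L    L    L    L    W    W    W
a=6:    L    L    L    L    L    W    W    W
Cells with no legal move (terminal, hence L): (0,0), (0,1), (0,2), (0,3), (0,4), (1,0), (1,1), (1,2), (1,3), (1,4).
The remaining L cells, each justified by listing all of its moves:
(2,5): only reaches (0,5)(W), (2,0)(W), all W → L
(2,6): only reaches (0,6)(W), (2,1)(W), all W → L
(2,7): only reaches (0,7)(W), (2,2)(W), all W → L
(3,5): only reaches (1,5)(W), (0,5)(W), (3,0)(W), all W → L
(3,6): only reaches (1,6)(W), (0,6)(W), (3,1)(W), all W → L
(3,7): only reaches (1,7)(W), (0,7)(W), (3,2)(W), all W → L
(5,0): only reaches (3,0)(W), (2,0)(W), all W → L
(5,1): only reaches (3,1)(W), (2,1)(W), all W → L
(5,2): only reaches (3,2)(W), (2,2)(W), all W → L
(5,3): only reaches (3,3)(W), (2,3)(W), all W → L
(5,4): only reaches (3,4)(W), (2,4)(W), all W → L
(6,0): only reaches (4,0)(W), (3,0)(W), all W → L
(6,1): only reaches (4,1)(W), (3,1)(W), all W → L
(6,2): only reaches (4,2)(W), (3,2)(W), all W → L
(6,3): only reaches (4,3)(W), (3,3)(W), all W → L
(6,4): only reaches (4,4)(W), (3,4)(W), all W → L
Every other cell has at least one move into one of the L cells above, so it is W.
(0,7): the move to (0,2) reaches an L cell, so W
(6,2): one of the L cells justified above, so L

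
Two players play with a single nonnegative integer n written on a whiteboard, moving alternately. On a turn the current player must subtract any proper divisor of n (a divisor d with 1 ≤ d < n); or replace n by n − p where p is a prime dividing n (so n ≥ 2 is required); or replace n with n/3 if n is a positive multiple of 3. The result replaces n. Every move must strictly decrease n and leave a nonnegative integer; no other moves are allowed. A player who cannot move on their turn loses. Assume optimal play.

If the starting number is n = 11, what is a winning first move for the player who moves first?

Build the W/L table. Terminal = L. A non-terminal position is W if it has a move to some L; otherwise it is L.
n=0: no move → L
n=1: no move → L
n=2: reaches L-position 0 → W
n=3: reaches L-position 0 → W
n=4: only reaches 2(W), 3(W), all W → L
n=5: reaches L-position 0 → W
n=6: reaches L-position 4 → W
n=7: reaches L-position 0 → W
n=8: reaches L-position 4 → W
n=9: only reaches 3(W), 6(W), 8(W), all W → L
n=10: reaches L-position 9 → W
n=11: reaches L-position 0 → W
From 11, the L positions reachable in one move are: 0.

Move to 0.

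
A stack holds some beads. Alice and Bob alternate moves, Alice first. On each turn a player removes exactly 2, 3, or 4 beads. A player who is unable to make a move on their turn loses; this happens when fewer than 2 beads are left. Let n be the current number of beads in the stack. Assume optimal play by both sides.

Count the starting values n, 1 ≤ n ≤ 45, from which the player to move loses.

Label each position W (a win for the player to move) or L (a loss). A position with no legal move is L; any other position is W exactly when some move reaches an L, and L when every move reaches a W.
n=0: no move → L
n=1: no move → L
n=2: can move to 0, which is L ⇒ W
n=3: can move to 1, which is L ⇒ W
n=4: can move to 1, which is L ⇒ W
n=5: can move to 1, which is L ⇒ W
n=6: moves to 4(W), 3(W), 2(W); every one is W ⇒ L
n=7: moves to 5(W), 4(W), 3(W); every one is W ⇒ L
n=8: can move to 6, which is L ⇒ W
n=9: can move to 7, which is L ⇒ W
n=10: can move to 7, which is L ⇒ W
n=11: can move to 7, which is L ⇒ W
n=12: moves to 10(W), 9(W), 8(W); every one is W ⇒ L
n=13: moves to 11(W), 10(W), 9(W); every one is W ⇒ L
n=14: can move to 12, which is L ⇒ W
n=15: can move to 13, which is L ⇒ W
n=16: can move to 13, which is L ⇒ W
n=17: can move to 13, which is L ⇒ W
n=18: moves to 16(W), 15(W), 14(W); every one is W ⇒ L
n=19: moves to 17(W), 16(W), 15(W); every one is W ⇒ L
n=20: can move to 18, which is L ⇒ W
n=21: can move to 19, which is L ⇒ W
n=22: can move to 19, which is L ⇒ W
n=23: can move to 19, which is L ⇒ W
n=24: moves to 22(W), 21(W), 20(W); every one is W ⇒ L
n=25: moves to 23(W), 22(W), 21(W); every one is W ⇒ L
n=26: can move to 24, which is L ⇒ W
n=27: can move to 25, which is L ⇒ W
n=28: can move to 25, which is L ⇒ W
n=29: can move to 25, which is L ⇒ W
n=30: moves to 28(W), 27(W), 26(W); every one is W ⇒ L
n=31: moves to 29(W), 28(W), 27(W); every one is W ⇒ L
n=32: can move to 30, which is L ⇒ W
n=33: can move to 31, which is L ⇒ W
n=34: can move to 31, which is L ⇒ W
n=35: can move to 31, which is L ⇒ W
n=36: moves to 34(W), 33(W), 32(W); every one is W ⇒ L
n=37: moves to 35(W), 34(W), 33(W); every one is W ⇒ L
n=38: can move to 36, which is L ⇒ W
n=39: can move to 37, which is L ⇒ W
n=40: can move to 37, which is L ⇒ W
n=41: can move to 37, which is L ⇒ W
n=42: moves to 40(W), 39(W), 38(W); every one is W ⇒ L
n=43: moves to 41(W), 40(W), 39(W); every one is W ⇒ L
n=44: can move to 42, which is L ⇒ W
n=45: can move to 43, which is L ⇒ W
L entries with 1 ≤ n ≤ 45 (n=0 is outside the asked range and is not counted): n = 1, 6, 7, 12, 13, 18, 19, 24, 25, 30, 31, 36, 37, 42, 43; that makes 15.

15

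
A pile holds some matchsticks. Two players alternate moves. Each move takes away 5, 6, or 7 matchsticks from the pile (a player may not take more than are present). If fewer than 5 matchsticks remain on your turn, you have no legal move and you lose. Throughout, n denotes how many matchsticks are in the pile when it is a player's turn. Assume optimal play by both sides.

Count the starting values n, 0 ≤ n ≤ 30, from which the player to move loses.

15

Compute win/loss labels from the base case upward. A position with no move is L. Any other position is W if it can reach an L in one move, else L.
n=0: no move → L
n=1: no move → L
n=2: no move → L
n=3: no move → L
n=4: no move → L
n=5: W (go to 0, an L position)
n=6: W (go to 1, an L position)
n=7: W (go to 2, an L position)
n=8: W (go to 3, an L position)
n=9: W (go to 4, an L position)
n=10: W (go to 4, an L position)
n=11: W (go to 4, an L position)
n=12: L (options 7(W), 6(W), 5(W) are all W)
n=13: L (options 8(W), 7(W), 6(W) are all W)
n=14: L (options 9(W), 8(W), 7(W) are all W)
n=15: L (options 10(W), 9(W), 8(W) are all W)
n=16: L (options 11(W), 10(W), 9(W) are all W)
n=17: W (go to 12, an L position)
n=18: W (go to 13, an L position)
n=19: W (go to 14, an L position)
n=20: W (go to 15, an L position)
n=21: W (go to 16, an L position)
n=22: W (go to 16, an L position)
n=23: W (go to 16, an L position)
n=24: L (options 19(W), 18(W), 17(W) are all W)
n=25: L (options 20(W), 19(W), 18(W) are all W)
n=26: L (options 21(W), 20(W), 19(W) are all W)
n=27: L (options 22(W), 21(W), 20(W) are all W)
n=28: L (options 23(W), 22(W), 21(W) are all W)
n=29: W (go to 24, an L position)
n=30: W (go to 25, an L position)
L entries with 0 ≤ n ≤ 30: n = 0, 1, 2, 3, 4, 12, 13, 14, 15, 16, 24, 25, 26, 27, 28; that makes 15.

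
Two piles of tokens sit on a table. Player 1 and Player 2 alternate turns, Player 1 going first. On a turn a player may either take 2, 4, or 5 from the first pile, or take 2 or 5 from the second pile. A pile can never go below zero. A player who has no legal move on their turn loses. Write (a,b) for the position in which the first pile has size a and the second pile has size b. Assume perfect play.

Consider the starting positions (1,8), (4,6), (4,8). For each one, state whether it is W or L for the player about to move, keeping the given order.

Label each position W (a win for the player to move) or L (a loss). A position with no legal move is L; any other position is W exactly when some move reaches an L, and L when every move reaches a W.
No move ever increases a pile, so every position that can arise here has a ≤ 4 and b ≤ 8; it is enough to label the cells with 0 ≤ a ≤ 4 and 0 ≤ b ≤ 8.
Every move lowers a or b (never raises either), so fill the grid row by row in increasing a, and left to right within a row: each cell's successors are then already labelled.
      b=0  b=1  b=2  b=3  b=4  b=5  b=6  b=7  b=8
a=0:    L    L    W    W    L    W    W    L    L
a=1:    L    L    W    W    L    W    W    L    L
a=2:    W    W    L    L    W    W    L    W    W
a=3:    W    W    L    L    W    W    L    W    W
a=4:    W    W    W    W    W    L    W    W    W
Cells with no legal move (terminal, hence L): (0,0), (0,1), (1,0), (1,1).
The remaining L cells, each justified by listing all of its moves:
(0,4): →(0,2)(W) only, which is W, so L
(0,7): →(0,5)(W), (0,2)(W) — all W, so L
(0,8): →(0,6)(W), (0,3)(W) — all W, so L
(1,4): →(1,2)(W) only, which is W, so L
(1,7): →(1,5)(W), (1,2)(W) — all W, so L
(1,8): →(1,6)(W), (1,3)(W) — all W, so L
(2,2): →(0,2)(W), (2,0)(W) — all W, so L
(2,3): →(0,3)(W), (2,1)(W) — all W, so L
(2,6): →(0,6)(W), (2,4)(W), (2,1)(W) — all W, so L
(3,2): →(1,2)(W), (3,0)(W) — all W, so L
(3,3): →(1,3)(W), (3,1)(W) — all W, so L
(3,6): →(1,6)(W), (3,4)(W), (3,1)(W) — all W, so L
(4,5): →(2,5)(W), (0,5)(W), (4,3)(W), (4,0)(W) — all W, so L
Every other cell has at least one move into one of the L cells above, so it is W.
(1,8): one of the L cells justified above, so L
(4,6): the move to (2,6) reaches an L cell, so W
(4,8): the move to (0,8) reaches an L cell, so W

(1,8): L, (4,6): W, (4,8): W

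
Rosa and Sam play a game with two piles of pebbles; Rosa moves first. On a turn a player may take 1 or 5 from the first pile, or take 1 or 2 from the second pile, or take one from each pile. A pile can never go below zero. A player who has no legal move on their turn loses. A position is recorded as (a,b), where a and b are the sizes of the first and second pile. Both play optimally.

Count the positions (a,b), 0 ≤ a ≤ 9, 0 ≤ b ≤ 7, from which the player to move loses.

22

Label each position W (a win for the player to move) or L (a loss). A position with no legal move is L; any other position is W exactly when some move reaches an L, and L when every move reaches a W.
Every move lowers a or b (never raises either), so fill the grid row by row in increasing a, and left to right within a row: each cell's successors are then already labelled.
      b=0  b=1  b=2  b=3  b=4  b=5  b=6  b=7
a=0:    L    W    W    L    W    W    L    W
a=1:    W    W    L    W    W    L    W    W
a=2:    L    W    W    W    L    W    W    L
a=3:    W    W    L    W    W    W    L    W
a=4:    L    W    W    W    L    W    W    W
a=5:    W    W    L    W    W    W    W    L
a=6:    L    W    W    W    L    W    W    W
a=7:    W    W    L    W    W    W    L    W
a=8:    L    W    W    W    L    W    W    W
a=9:    W    W    L    W    W    W    L    W
Cells with no legal move (terminal, hence L): (0,0).
The remaining L cells, each justified by listing all of its moves:
(0,3): L (options (0,2)(W), (0,1)(W) are all W)
(0,6): L (options (0,5)(W), (0,4)(W) are all W)
(1,2): L (options (0,2)(W), (1,1)(W), (1,0)(W), (0,1)(W) are all W)
(1,5): L (options (0,5)(W), (1,4)(W), (1,3)(W), (0,4)(W) are all W)
(2,0): L (sole option (1,0)(W) is W)
(2,4): L (options (1,4)(W), (2,3)(W), (2,2)(W), (1,3)(W) are all W)
(2,7): L (options (1,7)(W), (2,6)(W), (2,5)(W), (1,6)(W) are all W)
(3,2): L (options (2,2)(W), (3,1)(W), (3,0)(W), (2,1)(W) are all W)
(3,6): L (options (2,6)(W), (3,5)(W), (3,4)(W), (2,5)(W) are all W)
(4,0): L (sole option (3,0)(W) is W)
(4,4): L (options (3,4)(W), (4,3)(W), (4,2)(W), (3,3)(W) are all W)
(5,2): L (options (4,2)(W), (0,2)(W), (5,1)(W), (5,0)(W), (4,1)(W) are all W)
(5,7): L (options (4,7)(W), (0,7)(W), (5,6)(W), (5,5)(W), (4,6)(W) are all W)
(6,0): L (options (5,0)(W), (1,0)(W) are all W)
(6,4): L (options (5,4)(W), (1,4)(W), (6,3)(W), (6,2)(W), (5,3)(W) are all W)
(7,2): L (options (6,2)(W), (2,2)(W), (7,1)(W), (7,0)(W), (6,1)(W) are all W)
(7,6): L (options (6,6)(W), (2,6)(W), (7,5)(W), (7,4)(W), (6,5)(W) are all W)
(8,0): L (options (7,0)(W), (3,0)(W) are all W)
(8,4): L (options (7,4)(W), (3,4)(W), (8,3)(W), (8,2)(W), (7,3)(W) are all W)
(9,2): L (options (8,2)(W), (4,2)(W), (9,1)(W), (9,0)(W), (8,1)(W) are all W)
(9,6): L (options (8,6)(W), (4,6)(W), (9,5)(W), (9,4)(W), (8,5)(W) are all W)
Every other cell has at least one move into one of the L cells above, so it is W.
L cells per row: a=0: 3, a=1: 2, a=2: 3, a=3: 2, a=4: 2, a=5: 2, a=6: 2, a=7: 2, a=8: 2, a=9: 2; total 22.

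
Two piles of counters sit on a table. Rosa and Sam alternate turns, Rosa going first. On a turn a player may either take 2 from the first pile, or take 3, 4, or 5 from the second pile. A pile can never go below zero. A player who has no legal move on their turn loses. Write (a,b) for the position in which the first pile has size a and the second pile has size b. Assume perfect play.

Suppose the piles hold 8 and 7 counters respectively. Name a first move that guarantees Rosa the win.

Move to (8,2).

Use the standard recursion: the mover loses at a terminal position; elsewhere, the mover wins exactly when some move hands the opponent an L position.
No move ever increases a pile, so every position that can arise here has a ≤ 8 and b ≤ 7; it is enough to label the cells with 0 ≤ a ≤ 8 and 0 ≤ b ≤ 7.
Every move lowers a or b (never raises either), so fill the grid row by row in increasing a, and left to right within a row: each cell's successors are then already labelled.
      b=0  b=1  b=2  b=3  b=4  b=5  b=6  b=7
a=0:    L    L    L    W    W    W    W    W
a=1:    L    L    L    W    W    W    W    W
a=2:    W    W    W    L    L    L    W    W
a=3:    W    W    W    L    L    L    W    W
a=4:    L    L    L    W    W    W    W    W
a=5:    L    L    L    W    W    W    W    W
a=6:    W    W    W    L    L    L    W    W
a=7:    W    W    W    L    L    L    W    W
a=8:    L    L    L    W    W    W    W    W
Cells with no legal move (terminal, hence L): (0,0), (0,1), (0,2), (1,0), (1,1), (1,2).
The remaining L cells, each justified by listing all of its moves:
(2,3): →(0,3)(W), (2,0)(W) — all W, so L
(2,4): →(0,4)(W), (2,1)(W), (2,0)(W) — all W, so L
(2,5): →(0,5)(W), (2,2)(W), (2,1)(W), (2,0)(W) — all W, so L
(3,3): →(1,3)(W), (3,0)(W) — all W, so L
(3,4): →(1,4)(W), (3,1)(W), (3,0)(W) — all W, so L
(3,5): →(1,5)(W), (3,2)(W), (3,1)(W), (3,0)(W) — all W, so L
(4,0): →(2,0)(W) only, which is W, so L
(4,1): →(2,1)(W) only, which is W, so L
(4,2): →(2,2)(W) only, which is W, so L
(5,0): →(3,0)(W) only, which is W, so L
(5,1): →(3,1)(W) only, which is W, so L
(5,2): →(3,2)(W) only, which is W, so L
(6,3): →(4,3)(W), (6,0)(W) — all W, so L
(6,4): →(4,4)(W), (6,1)(W), (6,0)(W) — all W, so L
(6,5): →(4,5)(W), (6,2)(W), (6,1)(W), (6,0)(W) — all W, so L
(7,3): →(5,3)(W), (7,0)(W) — all W, so L
(7,4): →(5,4)(W), (7,1)(W), (7,0)(W) — all W, so L
(7,5): →(5,5)(W), (7,2)(W), (7,1)(W), (7,0)(W) — all W, so L
(8,0): →(6,0)(W) only, which is W, so L
(8,1): →(6,1)(W) only, which is W, so L
(8,2): →(6,2)(W) only, which is W, so L
Every other cell has at least one move into one of the L cells above, so it is W.
From (8,7), the L positions reachable in one move are: (8,2).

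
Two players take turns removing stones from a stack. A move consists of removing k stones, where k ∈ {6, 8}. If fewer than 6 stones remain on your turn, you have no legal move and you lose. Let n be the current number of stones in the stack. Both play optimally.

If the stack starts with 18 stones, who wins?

Positions with no move are L. A position that does have a move is losing for the player to move precisely when every available move leads to a winning position for the opponent. Fill in the labels:
n=0: no move → L
n=1: no move → L
n=2: no move → L
n=3: no move → L
n=4: no move → L
n=5: no move → L
n=6: can move to 0, which is L ⇒ W
n=7: can move to 1, which is L ⇒ W
n=8: can move to 2, which is L ⇒ W
n=9: can move to 3, which is L ⇒ W
n=10: can move to 4, which is L ⇒ W
n=11: can move to 5, which is L ⇒ W
n=12: can move to 4, which is L ⇒ W
n=13: can move to 5, which is L ⇒ W
n=14: moves to 8(W), 6(W); every one is W ⇒ L
n=15: moves to 9(W), 7(W); every one is W ⇒ L
n=16: moves to 10(W), 8(W); every one is W ⇒ L
n=17: moves to 11(W), 9(W); every one is W ⇒ L
n=18: moves to 12(W), 10(W); every one is W ⇒ L
Every move from 18 reaches a W position, so the mover loses.

The second player wins.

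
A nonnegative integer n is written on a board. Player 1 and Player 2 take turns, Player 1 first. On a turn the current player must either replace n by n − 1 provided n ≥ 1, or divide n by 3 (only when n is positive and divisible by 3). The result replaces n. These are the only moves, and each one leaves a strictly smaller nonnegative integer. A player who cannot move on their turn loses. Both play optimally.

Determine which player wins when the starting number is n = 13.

Work bottom-up. With no move the player to move loses. Otherwise the position is W if at least one move leads to an L position for the opponent, and L if every move leads to a W.
n=0: no move → L
n=1: reaches L-position 0 → W
n=2: only reaches 1(W), which is W → L
n=3: reaches L-position 2 → W
n=4: only reaches 3(W), which is W → L
n=5: reaches L-position 4 → W
n=6: reaches L-position 2 → W
n=7: only reaches 6(W), which is W → L
n=8: reaches L-position 7 → W
n=9: only reaches 3(W), 8(W), all W → L
n=10: reaches L-position 9 → W
n=11: only reaches 10(W), which is W → L
n=12: reaches L-position 4 → W
n=13: only reaches 12(W), which is W → L
The starting position 13 is L: whatever Player 1 does, the opponent receives a W position.

Player 2 wins.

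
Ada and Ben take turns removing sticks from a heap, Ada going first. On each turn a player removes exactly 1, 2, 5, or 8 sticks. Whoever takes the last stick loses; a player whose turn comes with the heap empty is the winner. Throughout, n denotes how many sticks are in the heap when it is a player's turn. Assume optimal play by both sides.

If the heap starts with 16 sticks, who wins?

Positions with no move are W. A position that does have a move is losing for the player to move precisely when every available move leads to a winning position for the opponent. Fill in the labels:
n=0: no move; the opponent has just taken the last stick and therefore loses → W
n=1: →0(W) only, which is W, so L
n=2: →1(L), so W
n=3: →1(L), so W
n=4: →3(W), 2(W) — all W, so L
n=5: →4(L), so W
n=6: →4(L), so W
n=7: →6(W), 5(W), 2(W) — all W, so L
n=8: →7(L), so W
n=9: →7(L), so W
n=10: →9(W), 8(W), 5(W), 2(W) — all W, so L
n=11: →10(L), so W
n=12: →10(L), so W
n=13: →12(W), 11(W), 8(W), 5(W) — all W, so L
n=14: →13(L), so W
n=15: →13(L), so W
n=16: →15(W), 14(W), 11(W), 8(W) — all W, so L
The starting position 16 is L: whatever Ada does, the opponent receives a W position.

Ben wins.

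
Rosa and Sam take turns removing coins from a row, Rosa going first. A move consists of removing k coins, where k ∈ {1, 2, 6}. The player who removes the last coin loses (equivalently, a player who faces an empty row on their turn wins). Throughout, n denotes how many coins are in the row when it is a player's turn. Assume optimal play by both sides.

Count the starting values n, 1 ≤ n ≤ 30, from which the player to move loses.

Label each position W (a win for the player to move) or L (a loss). A position with no legal move is W; any other position is W exactly when some move reaches an L, and L when every move reaches a W.
n=0: no move; the opponent has just taken the last coin and therefore loses → W
n=1: L (sole option 0(W) is W)
n=2: W (go to 1, an L position)
n=3: W (go to 1, an L position)
n=4: L (options 3(W), 2(W) are all W)
n=5: W (go to 4, an L position)
n=6: W (go to 4, an L position)
n=7: W (go to 1, an L position)
n=8: L (options 7(W), 6(W), 2(W) are all W)
n=9: W (go to 8, an L position)
n=10: W (go to 8, an L position)
n=11: L (options 10(W), 9(W), 5(W) are all W)
n=12: W (go to 11, an L position)
n=13: W (go to 11, an L position)
n=14: W (go to 8, an L position)
n=15: L (options 14(W), 13(W), 9(W) are all W)
n=16: W (go to 15, an L position)
n=17: W (go to 15, an L position)
n=18: L (options 17(W), 16(W), 12(W) are all W)
n=19: W (go to 18, an L position)
n=20: W (go to 18, an L position)
n=21: W (go to 15, an L position)
n=22: L (options 21(W), 20(W), 16(W) are all W)
n=23: W (go to 22, an L position)
n=24: W (go to 22, an L position)
n=25: L (options 24(W), 23(W), 19(W) are all W)
n=26: W (go to 25, an L position)
n=27: W (go to 25, an L position)
n=28: W (go to 22, an L position)
n=29: L (options 28(W), 27(W), 23(W) are all W)
n=30: W (go to 29, an L position)
L entries with 1 ≤ n ≤ 30 (the range starts at n=1): n = 1, 4, 8, 11, 15, 18, 22, 25, 29; that makes 9.

9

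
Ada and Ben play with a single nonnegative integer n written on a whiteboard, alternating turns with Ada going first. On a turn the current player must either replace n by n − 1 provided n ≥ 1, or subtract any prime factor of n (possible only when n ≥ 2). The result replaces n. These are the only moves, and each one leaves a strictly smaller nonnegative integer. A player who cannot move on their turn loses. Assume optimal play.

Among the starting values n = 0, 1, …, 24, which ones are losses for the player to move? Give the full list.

Positions with no move are L. A position that does have a move is losing for the player to move precisely when every available move leads to a winning position for the opponent. Fill in the labels:
n=0: no move → L
n=1: reaches L-position 0 → W
n=2: reaches L-position 0 → W
n=3: reaches L-position 0 → W
n=4: only reaches 2(W), 3(W), all W → L
n=5: reaches L-position 0 → W
n=6: reaches L-position 4 → W
n=7: reaches L-position 0 → W
n=8: only reaches 6(W), 7(W), all W → L
n=9: reaches L-position 8 → W
n=10: reaches L-position 8 → W
n=11: reaches L-position 0 → W
n=12: only reaches 9(W), 10(W), 11(W), all W → L
n=13: reaches L-position 0 → W
n=14: reaches L-position 12 → W
n=15: reaches L-position 12 → W
n=16: only reaches 14(W), 15(W), all W → L
n=17: reaches L-position 0 → W
n=18: reaches L-position 16 → W
n=19: reaches L-position 0 → W
n=20: only reaches 15(W), 18(W), 19(W), all W → L
n=21: reaches L-position 20 → W
n=22: reaches L-position 20 → W
n=23: reaches L-position 0 → W
n=24: only reaches 21(W), 22(W), 23(W), all W → L
Reading off the rows marked L gives the requested list; there are 7 such values of n.

0, 4, 8, 12, 16, 20, 24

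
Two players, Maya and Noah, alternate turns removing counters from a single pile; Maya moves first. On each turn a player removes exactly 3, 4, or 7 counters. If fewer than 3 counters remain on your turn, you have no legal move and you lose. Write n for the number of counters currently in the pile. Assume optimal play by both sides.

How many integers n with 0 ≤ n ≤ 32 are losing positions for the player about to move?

12

Work bottom-up. With no move the player to move loses. Otherwise the position is W if at least one move leads to an L position for the opponent, and L if every move leads to a W.
n=0: no move → L
n=1: no move → L
n=2: no move → L
n=3: reaches L-position 0 → W
n=4: reaches L-position 1 → W
n=5: reaches L-position 2 → W
n=6: reaches L-position 2 → W
n=7: reaches L-position 0 → W
n=8: reaches L-position 1 → W
n=9: reaches L-position 2 → W
n=10: only reaches 7(W), 6(W), 3(W), all W → L
n=11: only reaches 8(W), 7(W), 4(W), all W → L
n=12: only reaches 9(W), 8(W), 5(W), all W → L
n=13: reaches L-position 10 → W
n=14: reaches L-position 11 → W
n=15: reaches L-position 12 → W
n=16: reaches L-position 12 → W
n=17: reaches L-position 10 → W
n=18: reaches L-position 11 → W
n=19: reaches L-position 12 → W
n=20: only reaches 17(W), 16(W), 13(W), all W → L
n=21: only reaches 18(W), 17(W), 14(W), all W → L
n=22: only reaches 19(W), 18(W), 15(W), all W → L
n=23: reaches L-position 20 → W
n=24: reaches L-position 21 → W
n=25: reaches L-position 22 → W
n=26: reaches L-position 22 → W
n=27: reaches L-position 20 → W
n=28: reaches L-position 21 → W
n=29: reaches L-position 22 → W
n=30: only reaches 27(W), 26(W), 23(W), all W → L
n=31: only reaches 28(W), 27(W), 24(W), all W → L
n=32: only reaches 29(W), 28(W), 25(W), all W → L
L entries with 0 ≤ n ≤ 32: n = 0, 1, 2, 10, 11, 12, 20, 21, 22, 30, 31, 32; that makes 12.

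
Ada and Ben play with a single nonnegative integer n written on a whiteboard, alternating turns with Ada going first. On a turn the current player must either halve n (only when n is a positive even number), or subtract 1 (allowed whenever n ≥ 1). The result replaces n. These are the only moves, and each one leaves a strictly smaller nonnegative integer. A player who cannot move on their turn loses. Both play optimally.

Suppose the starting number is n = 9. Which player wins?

Positions with no move are L. A position that does have a move is losing for the player to move precisely when every available move leads to a winning position for the opponent. Fill in the labels:
n=0: no move → L
n=1: can move to 0, which is L ⇒ W
n=2: the only move is to 1(W), a W ⇒ L
n=3: can move to 2, which is L ⇒ W
n=4: can move to 2, which is L ⇒ W
n=5: the only move is to 4(W), a W ⇒ L
n=6: can move to 5, which is L ⇒ W
n=7: the only move is to 6(W), a W ⇒ L
n=8: can move to 7, which is L ⇒ W
n=9: the only move is to 8(W), a W ⇒ L
Every move from 9 reaches a W position, so the mover loses.

Ben wins.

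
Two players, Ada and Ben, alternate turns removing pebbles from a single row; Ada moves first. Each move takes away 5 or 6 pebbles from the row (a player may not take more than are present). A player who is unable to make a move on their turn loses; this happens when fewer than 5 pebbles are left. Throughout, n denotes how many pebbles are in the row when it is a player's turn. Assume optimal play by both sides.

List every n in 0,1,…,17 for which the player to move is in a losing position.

Build the W/L table. Terminal = L. A non-terminal position is W if it has a move to some L; otherwise it is L.
n=0: no move → L
n=1: no move → L
n=2: no move → L
n=3: no move → L
n=4: no move → L
n=5: can move to 0, which is L ⇒ W
n=6: can move to 1, which is L ⇒ W
n=7: can move to 2, which is L ⇒ W
n=8: can move to 3, which is L ⇒ W
n=9: can move to 4, which is L ⇒ W
n=10: can move to 4, which is L ⇒ W
n=11: moves to 6(W), 5(W); every one is W ⇒ L
n=12: moves to 7(W), 6(W); every one is W ⇒ L
n=13: moves to 8(W), 7(W); every one is W ⇒ L
n=14: moves to 9(W), 8(W); every one is W ⇒ L
n=15: moves to 10(W), 9(W); every one is W ⇒ L
n=16: can move to 11, which is L ⇒ W
n=17: can move to 12, which is L ⇒ W
Reading off the rows marked L gives the requested list; there are 10 such values of n.

0, 1, 2, 3, 4, 11, 12, 13, 14, 15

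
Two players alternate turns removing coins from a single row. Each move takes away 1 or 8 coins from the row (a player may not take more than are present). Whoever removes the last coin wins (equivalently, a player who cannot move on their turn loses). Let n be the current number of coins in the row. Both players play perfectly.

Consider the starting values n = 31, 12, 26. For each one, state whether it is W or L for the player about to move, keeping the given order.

31: L, 12: W, 26: W

Classify positions by backward induction: terminal positions (no move available) are L. From any other position, the mover wins iff some move reaches an L.
n=0: no move → L
n=1: reaches L-position 0 → W
n=2: only reaches 1(W), which is W → L
n=3: reaches L-position 2 → W
n=4: only reaches 3(W), which is W → L
n=5: reaches L-position 4 → W
n=6: only reaches 5(W), which is W → L
n=7: reaches L-position 6 → W
n=8: reaches L-position 0 → W
n=9: only reaches 8(W), 1(W), all W → L
n=10: reaches L-position 9 → W
n=11: only reaches 10(W), 3(W), all W → L
n=12: reaches L-position 11 → W
n=13: only reaches 12(W), 5(W), all W → L
n=14: reaches L-position 13 → W
n=15: only reaches 14(W), 7(W), all W → L
n=16: reaches L-position 15 → W
n=17: reaches L-position 9 → W
n=18: only reaches 17(W), 10(W), all W → L
n=19: reaches L-position 18 → W
n=20: only reaches 19(W), 12(W), all W → L
n=21: reaches L-position 20 → W
n=22: only reaches 21(W), 14(W), all W → L
n=23: reaches L-position 22 → W
n=24: only reaches 23(W), 16(W), all W → L
n=25: reaches L-position 24 → W
n=26: reaches L-position 18 → W
n=27: only reaches 26(W), 19(W), all W → L
n=28: reaches L-position 27 → W
n=29: only reaches 28(W), 21(W), all W → L
n=30: reaches L-position 29 → W
n=31: only reaches 30(W), 23(W), all W → L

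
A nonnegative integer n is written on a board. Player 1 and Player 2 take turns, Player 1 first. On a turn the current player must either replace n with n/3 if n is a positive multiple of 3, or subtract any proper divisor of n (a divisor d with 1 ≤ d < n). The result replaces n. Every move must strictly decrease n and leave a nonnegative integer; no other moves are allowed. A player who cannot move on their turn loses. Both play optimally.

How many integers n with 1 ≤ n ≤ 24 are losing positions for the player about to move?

Compute win/loss labels from the base case upward. A position with no move is L. Any other position is W if it can reach an L in one move, else L.
n=0: no move → L
n=1: no move → L
n=2: reaches L-position 1 → W
n=3: reaches L-position 1 → W
n=4: only reaches 2(W), 3(W), all W → L
n=5: reaches L-position 4 → W
n=6: reaches L-position 4 → W
n=7: only reaches 6(W), which is W → L
n=8: reaches L-position 4 → W
n=9: only reaches 3(W), 6(W), 8(W), all W → L
n=10: reaches L-position 9 → W
n=11: only reaches 10(W), which is W → L
n=12: reaches L-position 4 → W
n=13: only reaches 12(W), which is W → L
n=14: reaches L-position 7 → W
n=15: only reaches 5(W), 10(W), 12(W), 14(W), all W → L
n=16: reaches L-position 15 → W
n=17: only reaches 16(W), which is W → L
n=18: reaches L-position 9 → W
n=19: only reaches 18(W), which is W → L
n=20: reaches L-position 15 → W
n=21: reaches L-position 7 → W
n=22: reaches L-position 11 → W
n=23: only reaches 22(W), which is W → L
n=24: reaches L-position 23 → W
L entries with 1 ≤ n ≤ 24 (n=0 is outside the asked range and is not counted): n = 1, 4, 7, 9, 11, 13, 15, 17, 19, 23; that makes 10.

10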